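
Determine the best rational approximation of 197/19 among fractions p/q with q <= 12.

Expand x = 197/19 as a continued fraction with the Euclidean algorithm:
  197 = 10*19 + 7, so a_0 = 10.
  19 = 2*7 + 5, so a_1 = 2.
  7 = 1*5 + 2, so a_2 = 1.
  5 = 2*2 + 1, so a_3 = 2.
  2 = 2*1 + 0, so a_4 = 2.
so x = [10; 2, 1, 2, 2].
Convergents (p_i = a_i*p_{i-1} + p_{i-2}, q_i = a_i*q_{i-1} + q_{i-2} with p_{-2}=0, p_{-1}=1, q_{-2}=1, q_{-1}=0), until the denominator exceeds 12:
  i=0: a_0=10, p_0 = 10*1 + 0 = 10, q_0 = 10*0 + 1 = 1.
  i=1: a_1=2, p_1 = 2*10 + 1 = 21, q_1 = 2*1 + 0 = 2.
  i=2: a_2=1, p_2 = 1*21 + 10 = 31, q_2 = 1*2 + 1 = 3.
  i=3: a_3=2, p_3 = 2*31 + 21 = 83, q_3 = 2*3 + 2 = 8.
  i=4: a_4=2, p_4 = 2*83 + 31 = 197, q_4 = 2*8 + 3 = 19.
q_4 = 19 > 12, so the last convergent with denominator <= 12 is p_3/q_3 = 83/8.
The closest fraction with denominator <= 12 is either p_3/q_3 or the intermediate fraction (k*p_3 + p_2)/(k*q_3 + q_2) with the largest k >= 1 whose denominator stays <= 12; these approach x as k grows, and every other convergent or intermediate fraction in range is farther away.
Largest k: floor((12 - q_2)/q_3) = floor((12 - 3)/8) = 1.
That gives (1*83 + 31)/(1*8 + 3) = 114/11.
Compare the errors: |x - 83/8| = |197*8 - 83*19|/(19*8) = 1/152, and |x - 114/11| = |197*11 - 114*19|/(19*11) = 1/209.
Cross-multiplying, 1*152 = 152 < 209 = 1*209, so 1/209 is smaller: the intermediate fraction 114/11 is closer to x than 83/8.

114/11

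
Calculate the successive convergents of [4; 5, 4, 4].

Using the convergent recurrence p_i = a_i*p_{i-1} + p_{i-2}, q_i = a_i*q_{i-1} + q_{i-2} with p_{-2}=0, p_{-1}=1, q_{-2}=1, q_{-1}=0:
  i=0: a_0=4, p_0 = 4*1 + 0 = 4, q_0 = 4*0 + 1 = 1.
  i=1: a_1=5, p_1 = 5*4 + 1 = 21, q_1 = 5*1 + 0 = 5.
  i=2: a_2=4, p_2 = 4*21 + 4 = 88, q_2 = 4*5 + 1 = 21.
  i=3: a_3=4, p_3 = 4*88 + 21 = 373, q_3 = 4*21 + 5 = 89.

4/1, 21/5, 88/21, 373/89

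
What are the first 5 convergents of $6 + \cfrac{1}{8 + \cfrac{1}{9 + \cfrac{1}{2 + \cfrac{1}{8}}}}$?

Using the convergent recurrence p_i = a_i*p_{i-1} + p_{i-2}, q_i = a_i*q_{i-1} + q_{i-2} with p_{-2}=0, p_{-1}=1, q_{-2}=1, q_{-1}=0:
  i=0: a_0=6, p_0 = 6*1 + 0 = 6, q_0 = 6*0 + 1 = 1.
  i=1: a_1=8, p_1 = 8*6 + 1 = 49, q_1 = 8*1 + 0 = 8.
  i=2: a_2=9, p_2 = 9*49 + 6 = 447, q_2 = 9*8 + 1 = 73.
  i=3: a_3=2, p_3 = 2*447 + 49 = 943, q_3 = 2*73 + 8 = 154.
  i=4: a_4=8, p_4 = 8*943 + 447 = 7991, q_4 = 8*154 + 73 = 1305.

6/1, 49/8, 447/73, 943/154, 7991/1305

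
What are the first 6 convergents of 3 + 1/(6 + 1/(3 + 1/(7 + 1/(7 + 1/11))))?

Using the convergent recurrence p_i = a_i*p_{i-1} + p_{i-2}, q_i = a_i*q_{i-1} + q_{i-2} with p_{-2}=0, p_{-1}=1, q_{-2}=1, q_{-1}=0:
  i=0: a_0=3, p_0 = 3*1 + 0 = 3, q_0 = 3*0 + 1 = 1.
  i=1: a_1=6, p_1 = 6*3 + 1 = 19, q_1 = 6*1 + 0 = 6.
  i=2: a_2=3, p_2 = 3*19 + 3 = 60, q_2 = 3*6 + 1 = 19.
  i=3: a_3=7, p_3 = 7*60 + 19 = 439, q_3 = 7*19 + 6 = 139.
  i=4: a_4=7, p_4 = 7*439 + 60 = 3133, q_4 = 7*139 + 19 = 992.
  i=5: a_5=11, p_5 = 11*3133 + 439 = 34902, q_5 = 11*992 + 139 = 11051.

3/1, 19/6, 60/19, 439/139, 3133/992, 34902/11051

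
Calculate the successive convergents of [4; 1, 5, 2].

4/1, 5/1, 29/6, 63/13

Using the convergent recurrence p_i = a_i*p_{i-1} + p_{i-2}, q_i = a_i*q_{i-1} + q_{i-2} with p_{-2}=0, p_{-1}=1, q_{-2}=1, q_{-1}=0:
  i=0: a_0=4, p_0 = 4*1 + 0 = 4, q_0 = 4*0 + 1 = 1.
  i=1: a_1=1, p_1 = 1*4 + 1 = 5, q_1 = 1*1 + 0 = 1.
  i=2: a_2=5, p_2 = 5*5 + 4 = 29, q_2 = 5*1 + 1 = 6.
  i=3: a_3=2, p_3 = 2*29 + 5 = 63, q_3 = 2*6 + 1 = 13.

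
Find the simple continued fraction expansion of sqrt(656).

[25; (1, 1, 1, 1, 2, 1, 1, 1, 1, 50)]

Write x_i = (sqrt(656) + m_i)/d_i with (m_0, d_0) = (0, 1). a_0 = floor(sqrt(656)) = 25, since 25^2 = 625 <= 656 < 676 = 26^2.
Iterate m_{i+1} = d_i*a_i - m_i, d_{i+1} = (656 - m_{i+1}^2)/d_i, a_{i+1} = floor((a_0 + m_{i+1})/d_{i+1}):
  m_1 = 1*25 - 0 = 25, d_1 = (656 - 25^2)/1 = 31/1 = 31, a_1 = floor((25 + 25)/31) = 1.
  m_2 = 31*1 - 25 = 6, d_2 = (656 - 6^2)/31 = 620/31 = 20, a_2 = floor((25 + 6)/20) = 1.
  m_3 = 20*1 - 6 = 14, d_3 = (656 - 14^2)/20 = 460/20 = 23, a_3 = floor((25 + 14)/23) = 1.
  m_4 = 23*1 - 14 = 9, d_4 = (656 - 9^2)/23 = 575/23 = 25, a_4 = floor((25 + 9)/25) = 1.
  m_5 = 25*1 - 9 = 16, d_5 = (656 - 16^2)/25 = 400/25 = 16, a_5 = floor((25 + 16)/16) = 2.
  m_6 = 16*2 - 16 = 16, d_6 = (656 - 16^2)/16 = 400/16 = 25, a_6 = floor((25 + 16)/25) = 1.
  m_7 = 25*1 - 16 = 9, d_7 = (656 - 9^2)/25 = 575/25 = 23, a_7 = floor((25 + 9)/23) = 1.
  m_8 = 23*1 - 9 = 14, d_8 = (656 - 14^2)/23 = 460/23 = 20, a_8 = floor((25 + 14)/20) = 1.
  m_9 = 20*1 - 14 = 6, d_9 = (656 - 6^2)/20 = 620/20 = 31, a_9 = floor((25 + 6)/31) = 1.
  m_10 = 31*1 - 6 = 25, d_10 = (656 - 25^2)/31 = 31/31 = 1, a_10 = floor((25 + 25)/1) = 50.
  m_11 = 1*50 - 25 = 25, d_11 = (656 - 25^2)/1 = 31/1 = 31: (m_11, d_11) = (m_1, d_1) = (25, 31), so from here the quotients repeat a_1, ..., a_10; the period length is 10.
Hence the expansion of sqrt(656) is a_0 = 25 followed by the repeating block 1, 1, 1, 1, 2, 1, 1, 1, 1, 50 (period 10).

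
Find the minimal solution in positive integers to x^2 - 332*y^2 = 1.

First expand sqrt(332) as a continued fraction. With x_i = (sqrt(332) + m_i)/d_i and (m_0, d_0) = (0, 1): a_0 = floor(sqrt(332)) = 18, since 18^2 = 324 <= 332 < 361 = 19^2.
Iterate m_{i+1} = d_i*a_i - m_i, d_{i+1} = (332 - m_{i+1}^2)/d_i, a_{i+1} = floor((a_0 + m_{i+1})/d_{i+1}):
  m_1 = 1*18 - 0 = 18, d_1 = (332 - 18^2)/1 = 8/1 = 8, a_1 = floor((18 + 18)/8) = 4.
  m_2 = 8*4 - 18 = 14, d_2 = (332 - 14^2)/8 = 136/8 = 17, a_2 = floor((18 + 14)/17) = 1.
  m_3 = 17*1 - 14 = 3, d_3 = (332 - 3^2)/17 = 323/17 = 19, a_3 = floor((18 + 3)/19) = 1.
  m_4 = 19*1 - 3 = 16, d_4 = (332 - 16^2)/19 = 76/19 = 4, a_4 = floor((18 + 16)/4) = 8.
  m_5 = 4*8 - 16 = 16, d_5 = (332 - 16^2)/4 = 76/4 = 19, a_5 = floor((18 + 16)/19) = 1.
  m_6 = 19*1 - 16 = 3, d_6 = (332 - 3^2)/19 = 323/19 = 17, a_6 = floor((18 + 3)/17) = 1.
  m_7 = 17*1 - 3 = 14, d_7 = (332 - 14^2)/17 = 136/17 = 8, a_7 = floor((18 + 14)/8) = 4.
  m_8 = 8*4 - 14 = 18, d_8 = (332 - 18^2)/8 = 8/8 = 1, a_8 = floor((18 + 18)/1) = 36.
  m_9 = 1*36 - 18 = 18, d_9 = (332 - 18^2)/1 = 8/1 = 8: (m_9, d_9) = (m_1, d_1) = (18, 8), so from here the quotients repeat a_1, ..., a_8; the period length is 8.
So sqrt(332) = [18; (4, 1, 1, 8, 1, 1, 4, 36)] with period length k = 8.
k is even, so the fundamental solution of x^2 - 332y^2 = 1 is (p_{k-1}, q_{k-1}) = (p_7, q_7); compute convergents through index 7.
Convergents (p_i = a_i*p_{i-1} + p_{i-2}, q_i = a_i*q_{i-1} + q_{i-2} with p_{-2}=0, p_{-1}=1, q_{-2}=1, q_{-1}=0):
  i=0: a_0=18, p_0 = 18*1 + 0 = 18, q_0 = 18*0 + 1 = 1.
  i=1: a_1=4, p_1 = 4*18 + 1 = 73, q_1 = 4*1 + 0 = 4.
  i=2: a_2=1, p_2 = 1*73 + 18 = 91, q_2 = 1*4 + 1 = 5.
  i=3: a_3=1, p_3 = 1*91 + 73 = 164, q_3 = 1*5 + 4 = 9.
  i=4: a_4=8, p_4 = 8*164 + 91 = 1403, q_4 = 8*9 + 5 = 77.
  i=5: a_5=1, p_5 = 1*1403 + 164 = 1567, q_5 = 1*77 + 9 = 86.
  i=6: a_6=1, p_6 = 1*1567 + 1403 = 2970, q_6 = 1*86 + 77 = 163.
  i=7: a_7=4, p_7 = 4*2970 + 1567 = 13447, q_7 = 4*163 + 86 = 738.
Check: 13447^2 - 332*738^2 = 180821809 - 180821808 = 1, so (x, y) = (13447, 738) solves the equation, and by the theorem it is the least positive solution.

(x, y) = (13447, 738)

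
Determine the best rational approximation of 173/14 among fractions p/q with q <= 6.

Expand x = 173/14 as a continued fraction with the Euclidean algorithm:
  173 = 12*14 + 5, so a_0 = 12.
  14 = 2*5 + 4, so a_1 = 2.
  5 = 1*4 + 1, so a_2 = 1.
  4 = 4*1 + 0, so a_3 = 4.
so x = [12; 2, 1, 4].
Convergents (p_i = a_i*p_{i-1} + p_{i-2}, q_i = a_i*q_{i-1} + q_{i-2} with p_{-2}=0, p_{-1}=1, q_{-2}=1, q_{-1}=0), until the denominator exceeds 6:
  i=0: a_0=12, p_0 = 12*1 + 0 = 12, q_0 = 12*0 + 1 = 1.
  i=1: a_1=2, p_1 = 2*12 + 1 = 25, q_1 = 2*1 + 0 = 2.
  i=2: a_2=1, p_2 = 1*25 + 12 = 37, q_2 = 1*2 + 1 = 3.
  i=3: a_3=4, p_3 = 4*37 + 25 = 173, q_3 = 4*3 + 2 = 14.
q_3 = 14 > 6, so the last convergent with denominator <= 6 is p_2/q_2 = 37/3.
The closest fraction with denominator <= 6 is either p_2/q_2 or the intermediate fraction (k*p_2 + p_1)/(k*q_2 + q_1) with the largest k >= 1 whose denominator stays <= 6; these approach x as k grows, and every other convergent or intermediate fraction in range is farther away.
Largest k: floor((6 - q_1)/q_2) = floor((6 - 2)/3) = 1.
That gives (1*37 + 25)/(1*3 + 2) = 62/5.
Compare the errors: |x - 37/3| = |173*3 - 37*14|/(14*3) = 1/42, and |x - 62/5| = |173*5 - 62*14|/(14*5) = 3/70.
Cross-multiplying, 1*70 = 70 < 126 = 3*42, so 1/42 is smaller: the convergent 37/3 is closer to x than 62/5.

37/3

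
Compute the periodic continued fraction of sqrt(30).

Write x_i = (sqrt(30) + m_i)/d_i with (m_0, d_0) = (0, 1). a_0 = floor(sqrt(30)) = 5, since 5^2 = 25 <= 30 < 36 = 6^2.
Iterate m_{i+1} = d_i*a_i - m_i, d_{i+1} = (30 - m_{i+1}^2)/d_i, a_{i+1} = floor((a_0 + m_{i+1})/d_{i+1}):
  m_1 = 1*5 - 0 = 5, d_1 = (30 - 5^2)/1 = 5/1 = 5, a_1 = floor((5 + 5)/5) = 2.
  m_2 = 5*2 - 5 = 5, d_2 = (30 - 5^2)/5 = 5/5 = 1, a_2 = floor((5 + 5)/1) = 10.
  m_3 = 1*10 - 5 = 5, d_3 = (30 - 5^2)/1 = 5/1 = 5: (m_3, d_3) = (m_1, d_1) = (5, 5), so from here the quotients repeat a_1, a_2; the period length is 2.
Hence the expansion of sqrt(30) is a_0 = 5 followed by the repeating block 2, 10 (period 2).

[5; (2, 10)]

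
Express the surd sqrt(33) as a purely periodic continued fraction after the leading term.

[5; (1, 2, 1, 10)]

Write x_i = (sqrt(33) + m_i)/d_i with (m_0, d_0) = (0, 1). a_0 = floor(sqrt(33)) = 5, since 5^2 = 25 <= 33 < 36 = 6^2.
Iterate m_{i+1} = d_i*a_i - m_i, d_{i+1} = (33 - m_{i+1}^2)/d_i, a_{i+1} = floor((a_0 + m_{i+1})/d_{i+1}):
  m_1 = 1*5 - 0 = 5, d_1 = (33 - 5^2)/1 = 8/1 = 8, a_1 = floor((5 + 5)/8) = 1.
  m_2 = 8*1 - 5 = 3, d_2 = (33 - 3^2)/8 = 24/8 = 3, a_2 = floor((5 + 3)/3) = 2.
  m_3 = 3*2 - 3 = 3, d_3 = (33 - 3^2)/3 = 24/3 = 8, a_3 = floor((5 + 3)/8) = 1.
  m_4 = 8*1 - 3 = 5, d_4 = (33 - 5^2)/8 = 8/8 = 1, a_4 = floor((5 + 5)/1) = 10.
  m_5 = 1*10 - 5 = 5, d_5 = (33 - 5^2)/1 = 8/1 = 8: (m_5, d_5) = (m_1, d_1) = (5, 8), so from here the quotients repeat a_1, ..., a_4; the period length is 4.
Hence the expansion of sqrt(33) is a_0 = 5 followed by the repeating block 1, 2, 1, 10 (period 4).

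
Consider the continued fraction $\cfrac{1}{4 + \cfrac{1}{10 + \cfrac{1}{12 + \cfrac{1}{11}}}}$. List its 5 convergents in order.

Using the convergent recurrence p_i = a_i*p_{i-1} + p_{i-2}, q_i = a_i*q_{i-1} + q_{i-2} with p_{-2}=0, p_{-1}=1, q_{-2}=1, q_{-1}=0:
  i=0: a_0=0, p_0 = 0*1 + 0 = 0, q_0 = 0*0 + 1 = 1.
  i=1: a_1=4, p_1 = 4*0 + 1 = 1, q_1 = 4*1 + 0 = 4.
  i=2: a_2=10, p_2 = 10*1 + 0 = 10, q_2 = 10*4 + 1 = 41.
  i=3: a_3=12, p_3 = 12*10 + 1 = 121, q_3 = 12*41 + 4 = 496.
  i=4: a_4=11, p_4 = 11*121 + 10 = 1341, q_4 = 11*496 + 41 = 5497.

0/1, 1/4, 10/41, 121/496, 1341/5497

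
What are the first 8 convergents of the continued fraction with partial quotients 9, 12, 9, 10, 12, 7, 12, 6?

Using the convergent recurrence p_i = a_i*p_{i-1} + p_{i-2}, q_i = a_i*q_{i-1} + q_{i-2} with p_{-2}=0, p_{-1}=1, q_{-2}=1, q_{-1}=0:
  i=0: a_0=9, p_0 = 9*1 + 0 = 9, q_0 = 9*0 + 1 = 1.
  i=1: a_1=12, p_1 = 12*9 + 1 = 109, q_1 = 12*1 + 0 = 12.
  i=2: a_2=9, p_2 = 9*109 + 9 = 990, q_2 = 9*12 + 1 = 109.
  i=3: a_3=10, p_3 = 10*990 + 109 = 10009, q_3 = 10*109 + 12 = 1102.
  i=4: a_4=12, p_4 = 12*10009 + 990 = 121098, q_4 = 12*1102 + 109 = 13333.
  i=5: a_5=7, p_5 = 7*121098 + 10009 = 857695, q_5 = 7*13333 + 1102 = 94433.
  i=6: a_6=12, p_6 = 12*857695 + 121098 = 10413438, q_6 = 12*94433 + 13333 = 1146529.
  i=7: a_7=6, p_7 = 6*10413438 + 857695 = 63338323, q_7 = 6*1146529 + 94433 = 6973607.

9/1, 109/12, 990/109, 10009/1102, 121098/13333, 857695/94433, 10413438/1146529, 63338323/6973607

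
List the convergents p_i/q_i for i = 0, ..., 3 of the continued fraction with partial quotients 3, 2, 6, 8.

3/1, 7/2, 45/13, 367/106

Using the convergent recurrence p_i = a_i*p_{i-1} + p_{i-2}, q_i = a_i*q_{i-1} + q_{i-2} with p_{-2}=0, p_{-1}=1, q_{-2}=1, q_{-1}=0:
  i=0: a_0=3, p_0 = 3*1 + 0 = 3, q_0 = 3*0 + 1 = 1.
  i=1: a_1=2, p_1 = 2*3 + 1 = 7, q_1 = 2*1 + 0 = 2.
  i=2: a_2=6, p_2 = 6*7 + 3 = 45, q_2 = 6*2 + 1 = 13.
  i=3: a_3=8, p_3 = 8*45 + 7 = 367, q_3 = 8*13 + 2 = 106.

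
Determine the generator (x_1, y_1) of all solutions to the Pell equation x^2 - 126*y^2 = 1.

(x, y) = (449, 40)

First expand sqrt(126) as a continued fraction. With x_i = (sqrt(126) + m_i)/d_i and (m_0, d_0) = (0, 1): a_0 = floor(sqrt(126)) = 11, since 11^2 = 121 <= 126 < 144 = 12^2.
Iterate m_{i+1} = d_i*a_i - m_i, d_{i+1} = (126 - m_{i+1}^2)/d_i, a_{i+1} = floor((a_0 + m_{i+1})/d_{i+1}):
  m_1 = 1*11 - 0 = 11, d_1 = (126 - 11^2)/1 = 5/1 = 5, a_1 = floor((11 + 11)/5) = 4.
  m_2 = 5*4 - 11 = 9, d_2 = (126 - 9^2)/5 = 45/5 = 9, a_2 = floor((11 + 9)/9) = 2.
  m_3 = 9*2 - 9 = 9, d_3 = (126 - 9^2)/9 = 45/9 = 5, a_3 = floor((11 + 9)/5) = 4.
  m_4 = 5*4 - 9 = 11, d_4 = (126 - 11^2)/5 = 5/5 = 1, a_4 = floor((11 + 11)/1) = 22.
  m_5 = 1*22 - 11 = 11, d_5 = (126 - 11^2)/1 = 5/1 = 5: (m_5, d_5) = (m_1, d_1) = (11, 5), so from here the quotients repeat a_1, ..., a_4; the period length is 4.
So sqrt(126) = [11; (4, 2, 4, 22)] with period length k = 4.
k is even, so the fundamental solution of x^2 - 126y^2 = 1 is (p_{k-1}, q_{k-1}) = (p_3, q_3); compute convergents through index 3.
Convergents (p_i = a_i*p_{i-1} + p_{i-2}, q_i = a_i*q_{i-1} + q_{i-2} with p_{-2}=0, p_{-1}=1, q_{-2}=1, q_{-1}=0):
  i=0: a_0=11, p_0 = 11*1 + 0 = 11, q_0 = 11*0 + 1 = 1.
  i=1: a_1=4, p_1 = 4*11 + 1 = 45, q_1 = 4*1 + 0 = 4.
  i=2: a_2=2, p_2 = 2*45 + 11 = 101, q_2 = 2*4 + 1 = 9.
  i=3: a_3=4, p_3 = 4*101 + 45 = 449, q_3 = 4*9 + 4 = 40.
Check: 449^2 - 126*40^2 = 201601 - 201600 = 1, so (x, y) = (449, 40) solves the equation, and by the theorem it is the least positive solution.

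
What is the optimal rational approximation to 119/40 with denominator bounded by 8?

3/1

Expand x = 119/40 as a continued fraction with the Euclidean algorithm:
  119 = 2*40 + 39, so a_0 = 2.
  40 = 1*39 + 1, so a_1 = 1.
  39 = 39*1 + 0, so a_2 = 39.
so x = [2; 1, 39].
Convergents (p_i = a_i*p_{i-1} + p_{i-2}, q_i = a_i*q_{i-1} + q_{i-2} with p_{-2}=0, p_{-1}=1, q_{-2}=1, q_{-1}=0), until the denominator exceeds 8:
  i=0: a_0=2, p_0 = 2*1 + 0 = 2, q_0 = 2*0 + 1 = 1.
  i=1: a_1=1, p_1 = 1*2 + 1 = 3, q_1 = 1*1 + 0 = 1.
  i=2: a_2=39, p_2 = 39*3 + 2 = 119, q_2 = 39*1 + 1 = 40.
q_2 = 40 > 8, so the last convergent with denominator <= 8 is p_1/q_1 = 3/1.
The closest fraction with denominator <= 8 is either p_1/q_1 or the intermediate fraction (k*p_1 + p_0)/(k*q_1 + q_0) with the largest k >= 1 whose denominator stays <= 8; these approach x as k grows, and every other convergent or intermediate fraction in range is farther away.
Largest k: floor((8 - q_0)/q_1) = floor((8 - 1)/1) = 7.
That gives (7*3 + 2)/(7*1 + 1) = 23/8.
Compare the errors: |x - 3/1| = |119*1 - 3*40|/(40*1) = 1/40, and |x - 23/8| = |119*8 - 23*40|/(40*8) = 32/320.
Cross-multiplying, 1*320 = 320 < 1280 = 32*40, so 1/40 is smaller: the convergent 3/1 is closer to x than 23/8.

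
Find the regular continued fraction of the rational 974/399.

[2; 2, 3, 1, 2, 1, 11]

Run the Euclidean algorithm on 974 and 399; the successive quotients are the partial quotients a_0, a_1, ... (each step inverts the fractional part left over by the previous one):
  974 = 2*399 + 176, so a_0 = 2.
  399 = 2*176 + 47, so a_1 = 2.
  176 = 3*47 + 35, so a_2 = 3.
  47 = 1*35 + 12, so a_3 = 1.
  35 = 2*12 + 11, so a_4 = 2.
  12 = 1*11 + 1, so a_5 = 1.
  11 = 11*1 + 0, so a_6 = 11.
The remainder reaches 0 after 7 divisions, so the expansion has 7 partial quotients, read off in order.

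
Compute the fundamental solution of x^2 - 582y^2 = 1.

First expand sqrt(582) as a continued fraction. With x_i = (sqrt(582) + m_i)/d_i and (m_0, d_0) = (0, 1): a_0 = floor(sqrt(582)) = 24, since 24^2 = 576 <= 582 < 625 = 25^2.
Iterate m_{i+1} = d_i*a_i - m_i, d_{i+1} = (582 - m_{i+1}^2)/d_i, a_{i+1} = floor((a_0 + m_{i+1})/d_{i+1}):
  m_1 = 1*24 - 0 = 24, d_1 = (582 - 24^2)/1 = 6/1 = 6, a_1 = floor((24 + 24)/6) = 8.
  m_2 = 6*8 - 24 = 24, d_2 = (582 - 24^2)/6 = 6/6 = 1, a_2 = floor((24 + 24)/1) = 48.
  m_3 = 1*48 - 24 = 24, d_3 = (582 - 24^2)/1 = 6/1 = 6: (m_3, d_3) = (m_1, d_1) = (24, 6), so from here the quotients repeat a_1, a_2; the period length is 2.
So sqrt(582) = [24; (8, 48)] with period length k = 2.
k is even, so the fundamental solution of x^2 - 582y^2 = 1 is (p_{k-1}, q_{k-1}) = (p_1, q_1); compute convergents through index 1.
Convergents (p_i = a_i*p_{i-1} + p_{i-2}, q_i = a_i*q_{i-1} + q_{i-2} with p_{-2}=0, p_{-1}=1, q_{-2}=1, q_{-1}=0):
  i=0: a_0=24, p_0 = 24*1 + 0 = 24, q_0 = 24*0 + 1 = 1.
  i=1: a_1=8, p_1 = 8*24 + 1 = 193, q_1 = 8*1 + 0 = 8.
Check: 193^2 - 582*8^2 = 37249 - 37248 = 1, so (x, y) = (193, 8) solves the equation, and by the theorem it is the least positive solution.

(x, y) = (193, 8)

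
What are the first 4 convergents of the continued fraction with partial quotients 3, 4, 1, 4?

Using the convergent recurrence p_i = a_i*p_{i-1} + p_{i-2}, q_i = a_i*q_{i-1} + q_{i-2} with p_{-2}=0, p_{-1}=1, q_{-2}=1, q_{-1}=0:
  i=0: a_0=3, p_0 = 3*1 + 0 = 3, q_0 = 3*0 + 1 = 1.
  i=1: a_1=4, p_1 = 4*3 + 1 = 13, q_1 = 4*1 + 0 = 4.
  i=2: a_2=1, p_2 = 1*13 + 3 = 16, q_2 = 1*4 + 1 = 5.
  i=3: a_3=4, p_3 = 4*16 + 13 = 77, q_3 = 4*5 + 4 = 24.

3/1, 13/4, 16/5, 77/24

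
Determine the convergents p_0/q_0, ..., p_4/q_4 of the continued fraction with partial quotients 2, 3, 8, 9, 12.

2/1, 7/3, 58/25, 529/228, 6406/2761

Using the convergent recurrence p_i = a_i*p_{i-1} + p_{i-2}, q_i = a_i*q_{i-1} + q_{i-2} with p_{-2}=0, p_{-1}=1, q_{-2}=1, q_{-1}=0:
  i=0: a_0=2, p_0 = 2*1 + 0 = 2, q_0 = 2*0 + 1 = 1.
  i=1: a_1=3, p_1 = 3*2 + 1 = 7, q_1 = 3*1 + 0 = 3.
  i=2: a_2=8, p_2 = 8*7 + 2 = 58, q_2 = 8*3 + 1 = 25.
  i=3: a_3=9, p_3 = 9*58 + 7 = 529, q_3 = 9*25 + 3 = 228.
  i=4: a_4=12, p_4 = 12*529 + 58 = 6406, q_4 = 12*228 + 25 = 2761.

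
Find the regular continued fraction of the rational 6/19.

[0; 3, 6]

Run the Euclidean algorithm on 6 and 19; the successive quotients are the partial quotients a_0, a_1, ... (each step inverts the fractional part left over by the previous one):
  6 = 0*19 + 6, so a_0 = 0.
  19 = 3*6 + 1, so a_1 = 3.
  6 = 6*1 + 0, so a_2 = 6.
The remainder reaches 0 after 3 divisions, so the expansion has 3 partial quotients, read off in order.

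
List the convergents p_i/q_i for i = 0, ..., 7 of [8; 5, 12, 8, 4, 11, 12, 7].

Using the convergent recurrence p_i = a_i*p_{i-1} + p_{i-2}, q_i = a_i*q_{i-1} + q_{i-2} with p_{-2}=0, p_{-1}=1, q_{-2}=1, q_{-1}=0:
  i=0: a_0=8, p_0 = 8*1 + 0 = 8, q_0 = 8*0 + 1 = 1.
  i=1: a_1=5, p_1 = 5*8 + 1 = 41, q_1 = 5*1 + 0 = 5.
  i=2: a_2=12, p_2 = 12*41 + 8 = 500, q_2 = 12*5 + 1 = 61.
  i=3: a_3=8, p_3 = 8*500 + 41 = 4041, q_3 = 8*61 + 5 = 493.
  i=4: a_4=4, p_4 = 4*4041 + 500 = 16664, q_4 = 4*493 + 61 = 2033.
  i=5: a_5=11, p_5 = 11*16664 + 4041 = 187345, q_5 = 11*2033 + 493 = 22856.
  i=6: a_6=12, p_6 = 12*187345 + 16664 = 2264804, q_6 = 12*22856 + 2033 = 276305.
  i=7: a_7=7, p_7 = 7*2264804 + 187345 = 16040973, q_7 = 7*276305 + 22856 = 1956991.

8/1, 41/5, 500/61, 4041/493, 16664/2033, 187345/22856, 2264804/276305, 16040973/1956991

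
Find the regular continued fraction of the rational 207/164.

Run the Euclidean algorithm on 207 and 164; the successive quotients are the partial quotients a_0, a_1, ... (each step inverts the fractional part left over by the previous one):
  207 = 1*164 + 43, so a_0 = 1.
  164 = 3*43 + 35, so a_1 = 3.
  43 = 1*35 + 8, so a_2 = 1.
  35 = 4*8 + 3, so a_3 = 4.
  8 = 2*3 + 2, so a_4 = 2.
  3 = 1*2 + 1, so a_5 = 1.
  2 = 2*1 + 0, so a_6 = 2.
The remainder reaches 0 after 7 divisions, so the expansion has 7 partial quotients, read off in order.

[1; 3, 1, 4, 2, 1, 2]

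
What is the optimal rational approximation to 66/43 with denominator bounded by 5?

Expand x = 66/43 as a continued fraction with the Euclidean algorithm:
  66 = 1*43 + 23, so a_0 = 1.
  43 = 1*23 + 20, so a_1 = 1.
  23 = 1*20 + 3, so a_2 = 1.
  20 = 6*3 + 2, so a_3 = 6.
  3 = 1*2 + 1, so a_4 = 1.
  2 = 2*1 + 0, so a_5 = 2.
so x = [1; 1, 1, 6, 1, 2].
Convergents (p_i = a_i*p_{i-1} + p_{i-2}, q_i = a_i*q_{i-1} + q_{i-2} with p_{-2}=0, p_{-1}=1, q_{-2}=1, q_{-1}=0), until the denominator exceeds 5:
  i=0: a_0=1, p_0 = 1*1 + 0 = 1, q_0 = 1*0 + 1 = 1.
  i=1: a_1=1, p_1 = 1*1 + 1 = 2, q_1 = 1*1 + 0 = 1.
  i=2: a_2=1, p_2 = 1*2 + 1 = 3, q_2 = 1*1 + 1 = 2.
  i=3: a_3=6, p_3 = 6*3 + 2 = 20, q_3 = 6*2 + 1 = 13.
q_3 = 13 > 5, so the last convergent with denominator <= 5 is p_2/q_2 = 3/2.
The closest fraction with denominator <= 5 is either p_2/q_2 or the intermediate fraction (k*p_2 + p_1)/(k*q_2 + q_1) with the largest k >= 1 whose denominator stays <= 5; these approach x as k grows, and every other convergent or intermediate fraction in range is farther away.
Largest k: floor((5 - q_1)/q_2) = floor((5 - 1)/2) = 2.
That gives (2*3 + 2)/(2*2 + 1) = 8/5.
Compare the errors: |x - 3/2| = |66*2 - 3*43|/(43*2) = 3/86, and |x - 8/5| = |66*5 - 8*43|/(43*5) = 14/215.
Cross-multiplying, 3*215 = 645 < 1204 = 14*86, so 3/86 is smaller: the convergent 3/2 is closer to x than 8/5.

3/2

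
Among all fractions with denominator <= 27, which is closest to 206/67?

83/27

Expand x = 206/67 as a continued fraction with the Euclidean algorithm:
  206 = 3*67 + 5, so a_0 = 3.
  67 = 13*5 + 2, so a_1 = 13.
  5 = 2*2 + 1, so a_2 = 2.
  2 = 2*1 + 0, so a_3 = 2.
so x = [3; 13, 2, 2].
Convergents (p_i = a_i*p_{i-1} + p_{i-2}, q_i = a_i*q_{i-1} + q_{i-2} with p_{-2}=0, p_{-1}=1, q_{-2}=1, q_{-1}=0), until the denominator exceeds 27:
  i=0: a_0=3, p_0 = 3*1 + 0 = 3, q_0 = 3*0 + 1 = 1.
  i=1: a_1=13, p_1 = 13*3 + 1 = 40, q_1 = 13*1 + 0 = 13.
  i=2: a_2=2, p_2 = 2*40 + 3 = 83, q_2 = 2*13 + 1 = 27.
  i=3: a_3=2, p_3 = 2*83 + 40 = 206, q_3 = 2*27 + 13 = 67.
q_3 = 67 > 27, so the last convergent with denominator <= 27 is p_2/q_2 = 83/27.
The closest fraction with denominator <= 27 is either p_2/q_2 or the intermediate fraction (k*p_2 + p_1)/(k*q_2 + q_1) with the largest k >= 1 whose denominator stays <= 27; these approach x as k grows, and every other convergent or intermediate fraction in range is farther away.
Largest k: floor((27 - q_1)/q_2) = floor((27 - 13)/27) = 0.
Since k = 0, no intermediate fraction beyond p_2/q_2 has denominator <= 27, so the convergent 83/27 is the closest (its error is |206*27 - 83*67|/(67*27) = 1/1809).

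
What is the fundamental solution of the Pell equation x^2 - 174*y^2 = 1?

First expand sqrt(174) as a continued fraction. With x_i = (sqrt(174) + m_i)/d_i and (m_0, d_0) = (0, 1): a_0 = floor(sqrt(174)) = 13, since 13^2 = 169 <= 174 < 196 = 14^2.
Iterate m_{i+1} = d_i*a_i - m_i, d_{i+1} = (174 - m_{i+1}^2)/d_i, a_{i+1} = floor((a_0 + m_{i+1})/d_{i+1}):
  m_1 = 1*13 - 0 = 13, d_1 = (174 - 13^2)/1 = 5/1 = 5, a_1 = floor((13 + 13)/5) = 5.
  m_2 = 5*5 - 13 = 12, d_2 = (174 - 12^2)/5 = 30/5 = 6, a_2 = floor((13 + 12)/6) = 4.
  m_3 = 6*4 - 12 = 12, d_3 = (174 - 12^2)/6 = 30/6 = 5, a_3 = floor((13 + 12)/5) = 5.
  m_4 = 5*5 - 12 = 13, d_4 = (174 - 13^2)/5 = 5/5 = 1, a_4 = floor((13 + 13)/1) = 26.
  m_5 = 1*26 - 13 = 13, d_5 = (174 - 13^2)/1 = 5/1 = 5: (m_5, d_5) = (m_1, d_1) = (13, 5), so from here the quotients repeat a_1, ..., a_4; the period length is 4.
So sqrt(174) = [13; (5, 4, 5, 26)] with period length k = 4.
k is even, so the fundamental solution of x^2 - 174y^2 = 1 is (p_{k-1}, q_{k-1}) = (p_3, q_3); compute convergents through index 3.
Convergents (p_i = a_i*p_{i-1} + p_{i-2}, q_i = a_i*q_{i-1} + q_{i-2} with p_{-2}=0, p_{-1}=1, q_{-2}=1, q_{-1}=0):
  i=0: a_0=13, p_0 = 13*1 + 0 = 13, q_0 = 13*0 + 1 = 1.
  i=1: a_1=5, p_1 = 5*13 + 1 = 66, q_1 = 5*1 + 0 = 5.
  i=2: a_2=4, p_2 = 4*66 + 13 = 277, q_2 = 4*5 + 1 = 21.
  i=3: a_3=5, p_3 = 5*277 + 66 = 1451, q_3 = 5*21 + 5 = 110.
Check: 1451^2 - 174*110^2 = 2105401 - 2105400 = 1, so (x, y) = (1451, 110) solves the equation, and by the theorem it is the least positive solution.

(x, y) = (1451, 110)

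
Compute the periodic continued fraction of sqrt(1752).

[41; (1, 5, 1, 82)]

Write x_i = (sqrt(1752) + m_i)/d_i with (m_0, d_0) = (0, 1). a_0 = floor(sqrt(1752)) = 41, since 41^2 = 1681 <= 1752 < 1764 = 42^2.
Iterate m_{i+1} = d_i*a_i - m_i, d_{i+1} = (1752 - m_{i+1}^2)/d_i, a_{i+1} = floor((a_0 + m_{i+1})/d_{i+1}):
  m_1 = 1*41 - 0 = 41, d_1 = (1752 - 41^2)/1 = 71/1 = 71, a_1 = floor((41 + 41)/71) = 1.
  m_2 = 71*1 - 41 = 30, d_2 = (1752 - 30^2)/71 = 852/71 = 12, a_2 = floor((41 + 30)/12) = 5.
  m_3 = 12*5 - 30 = 30, d_3 = (1752 - 30^2)/12 = 852/12 = 71, a_3 = floor((41 + 30)/71) = 1.
  m_4 = 71*1 - 30 = 41, d_4 = (1752 - 41^2)/71 = 71/71 = 1, a_4 = floor((41 + 41)/1) = 82.
  m_5 = 1*82 - 41 = 41, d_5 = (1752 - 41^2)/1 = 71/1 = 71: (m_5, d_5) = (m_1, d_1) = (41, 71), so from here the quotients repeat a_1, ..., a_4; the period length is 4.
Hence the expansion of sqrt(1752) is a_0 = 41 followed by the repeating block 1, 5, 1, 82 (period 4).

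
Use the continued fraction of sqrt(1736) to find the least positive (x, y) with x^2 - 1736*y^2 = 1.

First expand sqrt(1736) as a continued fraction. With x_i = (sqrt(1736) + m_i)/d_i and (m_0, d_0) = (0, 1): a_0 = floor(sqrt(1736)) = 41, since 41^2 = 1681 <= 1736 < 1764 = 42^2.
Iterate m_{i+1} = d_i*a_i - m_i, d_{i+1} = (1736 - m_{i+1}^2)/d_i, a_{i+1} = floor((a_0 + m_{i+1})/d_{i+1}):
  m_1 = 1*41 - 0 = 41, d_1 = (1736 - 41^2)/1 = 55/1 = 55, a_1 = floor((41 + 41)/55) = 1.
  m_2 = 55*1 - 41 = 14, d_2 = (1736 - 14^2)/55 = 1540/55 = 28, a_2 = floor((41 + 14)/28) = 1.
  m_3 = 28*1 - 14 = 14, d_3 = (1736 - 14^2)/28 = 1540/28 = 55, a_3 = floor((41 + 14)/55) = 1.
  m_4 = 55*1 - 14 = 41, d_4 = (1736 - 41^2)/55 = 55/55 = 1, a_4 = floor((41 + 41)/1) = 82.
  m_5 = 1*82 - 41 = 41, d_5 = (1736 - 41^2)/1 = 55/1 = 55: (m_5, d_5) = (m_1, d_1) = (41, 55), so from here the quotients repeat a_1, ..., a_4; the period length is 4.
So sqrt(1736) = [41; (1, 1, 1, 82)] with period length k = 4.
k is even, so the fundamental solution of x^2 - 1736y^2 = 1 is (p_{k-1}, q_{k-1}) = (p_3, q_3); compute convergents through index 3.
Convergents (p_i = a_i*p_{i-1} + p_{i-2}, q_i = a_i*q_{i-1} + q_{i-2} with p_{-2}=0, p_{-1}=1, q_{-2}=1, q_{-1}=0):
  i=0: a_0=41, p_0 = 41*1 + 0 = 41, q_0 = 41*0 + 1 = 1.
  i=1: a_1=1, p_1 = 1*41 + 1 = 42, q_1 = 1*1 + 0 = 1.
  i=2: a_2=1, p_2 = 1*42 + 41 = 83, q_2 = 1*1 + 1 = 2.
  i=3: a_3=1, p_3 = 1*83 + 42 = 125, q_3 = 1*2 + 1 = 3.
Check: 125^2 - 1736*3^2 = 15625 - 15624 = 1, so (x, y) = (125, 3) solves the equation, and by the theorem it is the least positive solution.

(x, y) = (125, 3)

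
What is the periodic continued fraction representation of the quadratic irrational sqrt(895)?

Write x_i = (sqrt(895) + m_i)/d_i with (m_0, d_0) = (0, 1). a_0 = floor(sqrt(895)) = 29, since 29^2 = 841 <= 895 < 900 = 30^2.
Iterate m_{i+1} = d_i*a_i - m_i, d_{i+1} = (895 - m_{i+1}^2)/d_i, a_{i+1} = floor((a_0 + m_{i+1})/d_{i+1}):
  m_1 = 1*29 - 0 = 29, d_1 = (895 - 29^2)/1 = 54/1 = 54, a_1 = floor((29 + 29)/54) = 1.
  m_2 = 54*1 - 29 = 25, d_2 = (895 - 25^2)/54 = 270/54 = 5, a_2 = floor((29 + 25)/5) = 10.
  m_3 = 5*10 - 25 = 25, d_3 = (895 - 25^2)/5 = 270/5 = 54, a_3 = floor((29 + 25)/54) = 1.
  m_4 = 54*1 - 25 = 29, d_4 = (895 - 29^2)/54 = 54/54 = 1, a_4 = floor((29 + 29)/1) = 58.
  m_5 = 1*58 - 29 = 29, d_5 = (895 - 29^2)/1 = 54/1 = 54: (m_5, d_5) = (m_1, d_1) = (29, 54), so from here the quotients repeat a_1, ..., a_4; the period length is 4.
Hence the expansion of sqrt(895) is a_0 = 29 followed by the repeating block 1, 10, 1, 58 (period 4).

[29; (1, 10, 1, 58)]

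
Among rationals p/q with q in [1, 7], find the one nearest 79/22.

18/5

Expand x = 79/22 as a continued fraction with the Euclidean algorithm:
  79 = 3*22 + 13, so a_0 = 3.
  22 = 1*13 + 9, so a_1 = 1.
  13 = 1*9 + 4, so a_2 = 1.
  9 = 2*4 + 1, so a_3 = 2.
  4 = 4*1 + 0, so a_4 = 4.
so x = [3; 1, 1, 2, 4].
Convergents (p_i = a_i*p_{i-1} + p_{i-2}, q_i = a_i*q_{i-1} + q_{i-2} with p_{-2}=0, p_{-1}=1, q_{-2}=1, q_{-1}=0), until the denominator exceeds 7:
  i=0: a_0=3, p_0 = 3*1 + 0 = 3, q_0 = 3*0 + 1 = 1.
  i=1: a_1=1, p_1 = 1*3 + 1 = 4, q_1 = 1*1 + 0 = 1.
  i=2: a_2=1, p_2 = 1*4 + 3 = 7, q_2 = 1*1 + 1 = 2.
  i=3: a_3=2, p_3 = 2*7 + 4 = 18, q_3 = 2*2 + 1 = 5.
  i=4: a_4=4, p_4 = 4*18 + 7 = 79, q_4 = 4*5 + 2 = 22.
q_4 = 22 > 7, so the last convergent with denominator <= 7 is p_3/q_3 = 18/5.
The closest fraction with denominator <= 7 is either p_3/q_3 or the intermediate fraction (k*p_3 + p_2)/(k*q_3 + q_2) with the largest k >= 1 whose denominator stays <= 7; these approach x as k grows, and every other convergent or intermediate fraction in range is farther away.
Largest k: floor((7 - q_2)/q_3) = floor((7 - 2)/5) = 1.
That gives (1*18 + 7)/(1*5 + 2) = 25/7.
Compare the errors: |x - 18/5| = |79*5 - 18*22|/(22*5) = 1/110, and |x - 25/7| = |79*7 - 25*22|/(22*7) = 3/154.
Cross-multiplying, 1*154 = 154 < 330 = 3*110, so 1/110 is smaller: the convergent 18/5 is closer to x than 25/7.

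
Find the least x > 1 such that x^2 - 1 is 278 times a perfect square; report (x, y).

(x, y) = (2501, 150)

First expand sqrt(278) as a continued fraction. With x_i = (sqrt(278) + m_i)/d_i and (m_0, d_0) = (0, 1): a_0 = floor(sqrt(278)) = 16, since 16^2 = 256 <= 278 < 289 = 17^2.
Iterate m_{i+1} = d_i*a_i - m_i, d_{i+1} = (278 - m_{i+1}^2)/d_i, a_{i+1} = floor((a_0 + m_{i+1})/d_{i+1}):
  m_1 = 1*16 - 0 = 16, d_1 = (278 - 16^2)/1 = 22/1 = 22, a_1 = floor((16 + 16)/22) = 1.
  m_2 = 22*1 - 16 = 6, d_2 = (278 - 6^2)/22 = 242/22 = 11, a_2 = floor((16 + 6)/11) = 2.
  m_3 = 11*2 - 6 = 16, d_3 = (278 - 16^2)/11 = 22/11 = 2, a_3 = floor((16 + 16)/2) = 16.
  m_4 = 2*16 - 16 = 16, d_4 = (278 - 16^2)/2 = 22/2 = 11, a_4 = floor((16 + 16)/11) = 2.
  m_5 = 11*2 - 16 = 6, d_5 = (278 - 6^2)/11 = 242/11 = 22, a_5 = floor((16 + 6)/22) = 1.
  m_6 = 22*1 - 6 = 16, d_6 = (278 - 16^2)/22 = 22/22 = 1, a_6 = floor((16 + 16)/1) = 32.
  m_7 = 1*32 - 16 = 16, d_7 = (278 - 16^2)/1 = 22/1 = 22: (m_7, d_7) = (m_1, d_1) = (16, 22), so from here the quotients repeat a_1, ..., a_6; the period length is 6.
So sqrt(278) = [16; (1, 2, 16, 2, 1, 32)] with period length k = 6.
k is even, so the fundamental solution of x^2 - 278y^2 = 1 is (p_{k-1}, q_{k-1}) = (p_5, q_5); compute convergents through index 5.
Convergents (p_i = a_i*p_{i-1} + p_{i-2}, q_i = a_i*q_{i-1} + q_{i-2} with p_{-2}=0, p_{-1}=1, q_{-2}=1, q_{-1}=0):
  i=0: a_0=16, p_0 = 16*1 + 0 = 16, q_0 = 16*0 + 1 = 1.
  i=1: a_1=1, p_1 = 1*16 + 1 = 17, q_1 = 1*1 + 0 = 1.
  i=2: a_2=2, p_2 = 2*17 + 16 = 50, q_2 = 2*1 + 1 = 3.
  i=3: a_3=16, p_3 = 16*50 + 17 = 817, q_3 = 16*3 + 1 = 49.
  i=4: a_4=2, p_4 = 2*817 + 50 = 1684, q_4 = 2*49 + 3 = 101.
  i=5: a_5=1, p_5 = 1*1684 + 817 = 2501, q_5 = 1*101 + 49 = 150.
Check: 2501^2 - 278*150^2 = 6255001 - 6255000 = 1, so (x, y) = (2501, 150) solves the equation, and by the theorem it is the least positive solution.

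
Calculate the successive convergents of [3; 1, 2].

3/1, 4/1, 11/3

Using the convergent recurrence p_i = a_i*p_{i-1} + p_{i-2}, q_i = a_i*q_{i-1} + q_{i-2} with p_{-2}=0, p_{-1}=1, q_{-2}=1, q_{-1}=0:
  i=0: a_0=3, p_0 = 3*1 + 0 = 3, q_0 = 3*0 + 1 = 1.
  i=1: a_1=1, p_1 = 1*3 + 1 = 4, q_1 = 1*1 + 0 = 1.
  i=2: a_2=2, p_2 = 2*4 + 3 = 11, q_2 = 2*1 + 1 = 3.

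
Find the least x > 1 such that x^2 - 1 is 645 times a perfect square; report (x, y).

First expand sqrt(645) as a continued fraction. With x_i = (sqrt(645) + m_i)/d_i and (m_0, d_0) = (0, 1): a_0 = floor(sqrt(645)) = 25, since 25^2 = 625 <= 645 < 676 = 26^2.
Iterate m_{i+1} = d_i*a_i - m_i, d_{i+1} = (645 - m_{i+1}^2)/d_i, a_{i+1} = floor((a_0 + m_{i+1})/d_{i+1}):
  m_1 = 1*25 - 0 = 25, d_1 = (645 - 25^2)/1 = 20/1 = 20, a_1 = floor((25 + 25)/20) = 2.
  m_2 = 20*2 - 25 = 15, d_2 = (645 - 15^2)/20 = 420/20 = 21, a_2 = floor((25 + 15)/21) = 1.
  m_3 = 21*1 - 15 = 6, d_3 = (645 - 6^2)/21 = 609/21 = 29, a_3 = floor((25 + 6)/29) = 1.
  m_4 = 29*1 - 6 = 23, d_4 = (645 - 23^2)/29 = 116/29 = 4, a_4 = floor((25 + 23)/4) = 12.
  m_5 = 4*12 - 23 = 25, d_5 = (645 - 25^2)/4 = 20/4 = 5, a_5 = floor((25 + 25)/5) = 10.
  m_6 = 5*10 - 25 = 25, d_6 = (645 - 25^2)/5 = 20/5 = 4, a_6 = floor((25 + 25)/4) = 12.
  m_7 = 4*12 - 25 = 23, d_7 = (645 - 23^2)/4 = 116/4 = 29, a_7 = floor((25 + 23)/29) = 1.
  m_8 = 29*1 - 23 = 6, d_8 = (645 - 6^2)/29 = 609/29 = 21, a_8 = floor((25 + 6)/21) = 1.
  m_9 = 21*1 - 6 = 15, d_9 = (645 - 15^2)/21 = 420/21 = 20, a_9 = floor((25 + 15)/20) = 2.
  m_10 = 20*2 - 15 = 25, d_10 = (645 - 25^2)/20 = 20/20 = 1, a_10 = floor((25 + 25)/1) = 50.
  m_11 = 1*50 - 25 = 25, d_11 = (645 - 25^2)/1 = 20/1 = 20: (m_11, d_11) = (m_1, d_1) = (25, 20), so from here the quotients repeat a_1, ..., a_10; the period length is 10.
So sqrt(645) = [25; (2, 1, 1, 12, 10, 12, 1, 1, 2, 50)] with period length k = 10.
k is even, so the fundamental solution of x^2 - 645y^2 = 1 is (p_{k-1}, q_{k-1}) = (p_9, q_9); compute convergents through index 9.
Convergents (p_i = a_i*p_{i-1} + p_{i-2}, q_i = a_i*q_{i-1} + q_{i-2} with p_{-2}=0, p_{-1}=1, q_{-2}=1, q_{-1}=0):
  i=0: a_0=25, p_0 = 25*1 + 0 = 25, q_0 = 25*0 + 1 = 1.
  i=1: a_1=2, p_1 = 2*25 + 1 = 51, q_1 = 2*1 + 0 = 2.
  i=2: a_2=1, p_2 = 1*51 + 25 = 76, q_2 = 1*2 + 1 = 3.
  i=3: a_3=1, p_3 = 1*76 + 51 = 127, q_3 = 1*3 + 2 = 5.
  i=4: a_4=12, p_4 = 12*127 + 76 = 1600, q_4 = 12*5 + 3 = 63.
  i=5: a_5=10, p_5 = 10*1600 + 127 = 16127, q_5 = 10*63 + 5 = 635.
  i=6: a_6=12, p_6 = 12*16127 + 1600 = 195124, q_6 = 12*635 + 63 = 7683.
  i=7: a_7=1, p_7 = 1*195124 + 16127 = 211251, q_7 = 1*7683 + 635 = 8318.
  i=8: a_8=1, p_8 = 1*211251 + 195124 = 406375, q_8 = 1*8318 + 7683 = 16001.
  i=9: a_9=2, p_9 = 2*406375 + 211251 = 1024001, q_9 = 2*16001 + 8318 = 40320.
Check: 1024001^2 - 645*40320^2 = 1048578048001 - 1048578048000 = 1, so (x, y) = (1024001, 40320) solves the equation, and by the theorem it is the least positive solution.

(x, y) = (1024001, 40320)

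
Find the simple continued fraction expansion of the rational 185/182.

Run the Euclidean algorithm on 185 and 182; the successive quotients are the partial quotients a_0, a_1, ... (each step inverts the fractional part left over by the previous one):
  185 = 1*182 + 3, so a_0 = 1.
  182 = 60*3 + 2, so a_1 = 60.
  3 = 1*2 + 1, so a_2 = 1.
  2 = 2*1 + 0, so a_3 = 2.
The remainder reaches 0 after 4 divisions, so the expansion has 4 partial quotients, read off in order.

[1; 60, 1, 2]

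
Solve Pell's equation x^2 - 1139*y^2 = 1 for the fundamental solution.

First expand sqrt(1139) as a continued fraction. With x_i = (sqrt(1139) + m_i)/d_i and (m_0, d_0) = (0, 1): a_0 = floor(sqrt(1139)) = 33, since 33^2 = 1089 <= 1139 < 1156 = 34^2.
Iterate m_{i+1} = d_i*a_i - m_i, d_{i+1} = (1139 - m_{i+1}^2)/d_i, a_{i+1} = floor((a_0 + m_{i+1})/d_{i+1}):
  m_1 = 1*33 - 0 = 33, d_1 = (1139 - 33^2)/1 = 50/1 = 50, a_1 = floor((33 + 33)/50) = 1.
  m_2 = 50*1 - 33 = 17, d_2 = (1139 - 17^2)/50 = 850/50 = 17, a_2 = floor((33 + 17)/17) = 2.
  m_3 = 17*2 - 17 = 17, d_3 = (1139 - 17^2)/17 = 850/17 = 50, a_3 = floor((33 + 17)/50) = 1.
  m_4 = 50*1 - 17 = 33, d_4 = (1139 - 33^2)/50 = 50/50 = 1, a_4 = floor((33 + 33)/1) = 66.
  m_5 = 1*66 - 33 = 33, d_5 = (1139 - 33^2)/1 = 50/1 = 50: (m_5, d_5) = (m_1, d_1) = (33, 50), so from here the quotients repeat a_1, ..., a_4; the period length is 4.
So sqrt(1139) = [33; (1, 2, 1, 66)] with period length k = 4.
k is even, so the fundamental solution of x^2 - 1139y^2 = 1 is (p_{k-1}, q_{k-1}) = (p_3, q_3); compute convergents through index 3.
Convergents (p_i = a_i*p_{i-1} + p_{i-2}, q_i = a_i*q_{i-1} + q_{i-2} with p_{-2}=0, p_{-1}=1, q_{-2}=1, q_{-1}=0):
  i=0: a_0=33, p_0 = 33*1 + 0 = 33, q_0 = 33*0 + 1 = 1.
  i=1: a_1=1, p_1 = 1*33 + 1 = 34, q_1 = 1*1 + 0 = 1.
  i=2: a_2=2, p_2 = 2*34 + 33 = 101, q_2 = 2*1 + 1 = 3.
  i=3: a_3=1, p_3 = 1*101 + 34 = 135, q_3 = 1*3 + 1 = 4.
Check: 135^2 - 1139*4^2 = 18225 - 18224 = 1, so (x, y) = (135, 4) solves the equation, and by the theorem it is the least positive solution.

(x, y) = (135, 4)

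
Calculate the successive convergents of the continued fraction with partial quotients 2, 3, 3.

Using the convergent recurrence p_i = a_i*p_{i-1} + p_{i-2}, q_i = a_i*q_{i-1} + q_{i-2} with p_{-2}=0, p_{-1}=1, q_{-2}=1, q_{-1}=0:
  i=0: a_0=2, p_0 = 2*1 + 0 = 2, q_0 = 2*0 + 1 = 1.
  i=1: a_1=3, p_1 = 3*2 + 1 = 7, q_1 = 3*1 + 0 = 3.
  i=2: a_2=3, p_2 = 3*7 + 2 = 23, q_2 = 3*3 + 1 = 10.

2/1, 7/3, 23/10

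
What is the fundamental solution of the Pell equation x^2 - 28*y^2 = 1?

First expand sqrt(28) as a continued fraction. With x_i = (sqrt(28) + m_i)/d_i and (m_0, d_0) = (0, 1): a_0 = floor(sqrt(28)) = 5, since 5^2 = 25 <= 28 < 36 = 6^2.
Iterate m_{i+1} = d_i*a_i - m_i, d_{i+1} = (28 - m_{i+1}^2)/d_i, a_{i+1} = floor((a_0 + m_{i+1})/d_{i+1}):
  m_1 = 1*5 - 0 = 5, d_1 = (28 - 5^2)/1 = 3/1 = 3, a_1 = floor((5 + 5)/3) = 3.
  m_2 = 3*3 - 5 = 4, d_2 = (28 - 4^2)/3 = 12/3 = 4, a_2 = floor((5 + 4)/4) = 2.
  m_3 = 4*2 - 4 = 4, d_3 = (28 - 4^2)/4 = 12/4 = 3, a_3 = floor((5 + 4)/3) = 3.
  m_4 = 3*3 - 4 = 5, d_4 = (28 - 5^2)/3 = 3/3 = 1, a_4 = floor((5 + 5)/1) = 10.
  m_5 = 1*10 - 5 = 5, d_5 = (28 - 5^2)/1 = 3/1 = 3: (m_5, d_5) = (m_1, d_1) = (5, 3), so from here the quotients repeat a_1, ..., a_4; the period length is 4.
So sqrt(28) = [5; (3, 2, 3, 10)] with period length k = 4.
k is even, so the fundamental solution of x^2 - 28y^2 = 1 is (p_{k-1}, q_{k-1}) = (p_3, q_3); compute convergents through index 3.
Convergents (p_i = a_i*p_{i-1} + p_{i-2}, q_i = a_i*q_{i-1} + q_{i-2} with p_{-2}=0, p_{-1}=1, q_{-2}=1, q_{-1}=0):
  i=0: a_0=5, p_0 = 5*1 + 0 = 5, q_0 = 5*0 + 1 = 1.
  i=1: a_1=3, p_1 = 3*5 + 1 = 16, q_1 = 3*1 + 0 = 3.
  i=2: a_2=2, p_2 = 2*16 + 5 = 37, q_2 = 2*3 + 1 = 7.
  i=3: a_3=3, p_3 = 3*37 + 16 = 127, q_3 = 3*7 + 3 = 24.
Check: 127^2 - 28*24^2 = 16129 - 16128 = 1, so (x, y) = (127, 24) solves the equation, and by the theorem it is the least positive solution.

(x, y) = (127, 24)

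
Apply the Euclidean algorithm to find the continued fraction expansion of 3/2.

[1; 2]

Run the Euclidean algorithm on 3 and 2; the successive quotients are the partial quotients a_0, a_1, ... (each step inverts the fractional part left over by the previous one):
  3 = 1*2 + 1, so a_0 = 1.
  2 = 2*1 + 0, so a_1 = 2.
The remainder reaches 0 after 2 divisions, so the expansion has 2 partial quotients, read off in order.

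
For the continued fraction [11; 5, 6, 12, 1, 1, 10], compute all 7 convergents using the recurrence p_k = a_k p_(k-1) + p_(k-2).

11/1, 56/5, 347/31, 4220/377, 4567/408, 8787/785, 92437/8258

Using the convergent recurrence p_i = a_i*p_{i-1} + p_{i-2}, q_i = a_i*q_{i-1} + q_{i-2} with p_{-2}=0, p_{-1}=1, q_{-2}=1, q_{-1}=0:
  i=0: a_0=11, p_0 = 11*1 + 0 = 11, q_0 = 11*0 + 1 = 1.
  i=1: a_1=5, p_1 = 5*11 + 1 = 56, q_1 = 5*1 + 0 = 5.
  i=2: a_2=6, p_2 = 6*56 + 11 = 347, q_2 = 6*5 + 1 = 31.
  i=3: a_3=12, p_3 = 12*347 + 56 = 4220, q_3 = 12*31 + 5 = 377.
  i=4: a_4=1, p_4 = 1*4220 + 347 = 4567, q_4 = 1*377 + 31 = 408.
  i=5: a_5=1, p_5 = 1*4567 + 4220 = 8787, q_5 = 1*408 + 377 = 785.
  i=6: a_6=10, p_6 = 10*8787 + 4567 = 92437, q_6 = 10*785 + 408 = 8258.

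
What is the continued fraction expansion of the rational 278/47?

[5; 1, 10, 1, 3]

Run the Euclidean algorithm on 278 and 47; the successive quotients are the partial quotients a_0, a_1, ... (each step inverts the fractional part left over by the previous one):
  278 = 5*47 + 43, so a_0 = 5.
  47 = 1*43 + 4, so a_1 = 1.
  43 = 10*4 + 3, so a_2 = 10.
  4 = 1*3 + 1, so a_3 = 1.
  3 = 3*1 + 0, so a_4 = 3.
The remainder reaches 0 after 5 divisions, so the expansion has 5 partial quotients, read off in order.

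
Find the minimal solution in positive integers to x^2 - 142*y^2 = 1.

(x, y) = (143, 12)

First expand sqrt(142) as a continued fraction. With x_i = (sqrt(142) + m_i)/d_i and (m_0, d_0) = (0, 1): a_0 = floor(sqrt(142)) = 11, since 11^2 = 121 <= 142 < 144 = 12^2.
Iterate m_{i+1} = d_i*a_i - m_i, d_{i+1} = (142 - m_{i+1}^2)/d_i, a_{i+1} = floor((a_0 + m_{i+1})/d_{i+1}):
  m_1 = 1*11 - 0 = 11, d_1 = (142 - 11^2)/1 = 21/1 = 21, a_1 = floor((11 + 11)/21) = 1.
  m_2 = 21*1 - 11 = 10, d_2 = (142 - 10^2)/21 = 42/21 = 2, a_2 = floor((11 + 10)/2) = 10.
  m_3 = 2*10 - 10 = 10, d_3 = (142 - 10^2)/2 = 42/2 = 21, a_3 = floor((11 + 10)/21) = 1.
  m_4 = 21*1 - 10 = 11, d_4 = (142 - 11^2)/21 = 21/21 = 1, a_4 = floor((11 + 11)/1) = 22.
  m_5 = 1*22 - 11 = 11, d_5 = (142 - 11^2)/1 = 21/1 = 21: (m_5, d_5) = (m_1, d_1) = (11, 21), so from here the quotients repeat a_1, ..., a_4; the period length is 4.
So sqrt(142) = [11; (1, 10, 1, 22)] with period length k = 4.
k is even, so the fundamental solution of x^2 - 142y^2 = 1 is (p_{k-1}, q_{k-1}) = (p_3, q_3); compute convergents through index 3.
Convergents (p_i = a_i*p_{i-1} + p_{i-2}, q_i = a_i*q_{i-1} + q_{i-2} with p_{-2}=0, p_{-1}=1, q_{-2}=1, q_{-1}=0):
  i=0: a_0=11, p_0 = 11*1 + 0 = 11, q_0 = 11*0 + 1 = 1.
  i=1: a_1=1, p_1 = 1*11 + 1 = 12, q_1 = 1*1 + 0 = 1.
  i=2: a_2=10, p_2 = 10*12 + 11 = 131, q_2 = 10*1 + 1 = 11.
  i=3: a_3=1, p_3 = 1*131 + 12 = 143, q_3 = 1*11 + 1 = 12.
Check: 143^2 - 142*12^2 = 20449 - 20448 = 1, so (x, y) = (143, 12) solves the equation, and by the theorem it is the least positive solution.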